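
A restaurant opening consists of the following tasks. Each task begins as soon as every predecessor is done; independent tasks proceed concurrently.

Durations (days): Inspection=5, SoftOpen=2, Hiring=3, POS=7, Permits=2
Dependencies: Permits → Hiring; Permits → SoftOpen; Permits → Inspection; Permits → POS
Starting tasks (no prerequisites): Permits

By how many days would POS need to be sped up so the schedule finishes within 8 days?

1

Current finish: 9 days; target: 8.
POS is on every critical path, so each day cut from POS cuts the finish by one (this holds down to a finish of 7).
Need 9 − 8 = 1 day off POS → POS becomes 6 days, finish becomes 8.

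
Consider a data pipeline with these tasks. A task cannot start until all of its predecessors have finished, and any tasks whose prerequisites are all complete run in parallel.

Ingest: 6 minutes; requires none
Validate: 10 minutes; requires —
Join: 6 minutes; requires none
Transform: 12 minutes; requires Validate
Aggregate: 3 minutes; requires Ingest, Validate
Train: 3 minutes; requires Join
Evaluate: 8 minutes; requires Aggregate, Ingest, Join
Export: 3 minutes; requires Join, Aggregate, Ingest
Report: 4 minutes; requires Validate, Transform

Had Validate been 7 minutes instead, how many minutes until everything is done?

23

As given, the longest chain is Validate→Transform→Report = 10+12+4 = 26, so the finish is 26 minutes.
Since Validate is critical, the -3 change carries straight to that chain (now 23 minutes).
The critical path is still Validate→Transform→Report; finish is now 23 minutes.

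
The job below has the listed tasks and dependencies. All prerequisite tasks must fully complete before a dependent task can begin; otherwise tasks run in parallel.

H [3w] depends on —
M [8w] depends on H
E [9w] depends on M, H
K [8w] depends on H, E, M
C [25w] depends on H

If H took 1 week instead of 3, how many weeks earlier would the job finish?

The binding path is H→M→E→K = 3+8+9+8 = 28; finish at 28 weeks.
Since H is critical, the -2 change carries straight to that chain (now 26 weeks).
No other chain overtakes it, so the finish is 26 weeks.
Change in finish: 26 − 28 = -2 weeks.

2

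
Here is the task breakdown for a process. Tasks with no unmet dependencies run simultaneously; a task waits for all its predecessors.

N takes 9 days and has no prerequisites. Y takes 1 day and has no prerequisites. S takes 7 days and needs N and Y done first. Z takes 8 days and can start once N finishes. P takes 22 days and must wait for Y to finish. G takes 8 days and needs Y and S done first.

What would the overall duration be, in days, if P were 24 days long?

Actual critical path: N→S→G = 9+7+8 = 24 ⇒ 24 days.
The longest path through P is only 23 days, so P has float 1.
Now Y→P = 1+24 = 25 is longest, so the finish becomes 25 days.

25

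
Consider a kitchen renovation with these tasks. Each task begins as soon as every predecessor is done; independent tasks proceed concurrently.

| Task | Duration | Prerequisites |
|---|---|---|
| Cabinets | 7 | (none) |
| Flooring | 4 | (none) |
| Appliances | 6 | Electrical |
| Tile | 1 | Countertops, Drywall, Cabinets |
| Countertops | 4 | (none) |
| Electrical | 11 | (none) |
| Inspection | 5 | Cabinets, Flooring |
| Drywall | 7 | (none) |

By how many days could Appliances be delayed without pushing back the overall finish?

0

The longest chain is Electrical→Appliances = 11+6 = 17; overall finish 17 days.
Longest path through Appliances: 17 days (earliest finish 17, latest finish 17).
Slack of Appliances = 11 − 11 = 0 days.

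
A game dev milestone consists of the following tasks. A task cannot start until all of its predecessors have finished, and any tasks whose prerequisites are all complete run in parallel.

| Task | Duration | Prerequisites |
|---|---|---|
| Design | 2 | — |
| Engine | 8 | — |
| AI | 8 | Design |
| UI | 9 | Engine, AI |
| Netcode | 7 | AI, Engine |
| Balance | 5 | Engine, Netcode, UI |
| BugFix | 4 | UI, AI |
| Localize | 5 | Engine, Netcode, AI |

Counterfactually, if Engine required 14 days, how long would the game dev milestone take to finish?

As given, the longest chain is Design→AI→UI→Balance = 2+8+9+5 = 24, so the finish is 24 days.
Engine is off the critical path — its longest chain is 22 days, giving 2 of slack.
The binding chain switches to Engine→UI→Balance = 14+9+5 = 28; finish 28 days.

28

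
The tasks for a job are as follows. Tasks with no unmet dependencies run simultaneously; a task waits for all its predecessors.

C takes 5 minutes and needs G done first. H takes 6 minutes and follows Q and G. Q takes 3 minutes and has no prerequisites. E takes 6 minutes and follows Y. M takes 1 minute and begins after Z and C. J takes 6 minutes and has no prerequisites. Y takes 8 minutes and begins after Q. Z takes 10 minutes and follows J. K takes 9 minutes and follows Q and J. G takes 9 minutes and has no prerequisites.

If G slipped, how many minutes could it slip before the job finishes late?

2

J→Z→M = 6+10+1 = 17 sets the makespan at 17 minutes.
The longest chain containing G totals 15 minutes.
So G can slip 11 − 9 = 2 minutes.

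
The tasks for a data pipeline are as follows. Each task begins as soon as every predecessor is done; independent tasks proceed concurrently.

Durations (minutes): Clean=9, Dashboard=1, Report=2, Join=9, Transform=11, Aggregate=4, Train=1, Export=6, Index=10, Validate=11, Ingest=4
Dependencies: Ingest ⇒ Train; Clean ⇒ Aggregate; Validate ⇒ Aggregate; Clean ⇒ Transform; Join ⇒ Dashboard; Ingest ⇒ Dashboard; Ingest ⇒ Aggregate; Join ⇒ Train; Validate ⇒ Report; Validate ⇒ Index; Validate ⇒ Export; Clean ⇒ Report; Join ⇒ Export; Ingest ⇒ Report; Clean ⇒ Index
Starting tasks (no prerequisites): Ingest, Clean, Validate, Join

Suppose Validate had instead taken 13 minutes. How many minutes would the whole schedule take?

Critical path before the change: Validate→Index = 11+10 = 21 giving 21 minutes.
Validate lies on that path, so at 13 minutes the path becomes 23 minutes.
No other chain overtakes it, so the finish is 23 minutes.

23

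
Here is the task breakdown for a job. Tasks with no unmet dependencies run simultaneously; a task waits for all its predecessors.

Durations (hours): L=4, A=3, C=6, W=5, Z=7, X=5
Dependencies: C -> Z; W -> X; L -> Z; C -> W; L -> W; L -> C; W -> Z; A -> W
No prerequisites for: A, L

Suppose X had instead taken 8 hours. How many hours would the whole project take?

Actual critical path: L→C→W→Z = 4+6+5+7 = 22 ⇒ 22 hours.
The longest path through X is only 20 hours, so X has float 2.
New critical path: L→C→W→X = 4+6+5+8 = 23 ⇒ 23 hours.

23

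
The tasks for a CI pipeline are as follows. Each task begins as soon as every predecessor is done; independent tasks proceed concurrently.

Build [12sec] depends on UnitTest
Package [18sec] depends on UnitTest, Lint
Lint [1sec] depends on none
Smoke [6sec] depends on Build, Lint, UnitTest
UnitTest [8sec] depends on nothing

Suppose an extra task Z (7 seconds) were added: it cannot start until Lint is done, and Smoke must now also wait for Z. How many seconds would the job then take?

26

Originally the job takes 26 seconds.
With Z inserted, Smoke now waits for max(Build, Lint, UnitTest, Z).
New critical path: UnitTest→Build→Smoke = 8+12+6 = 26 ⇒ 26 seconds.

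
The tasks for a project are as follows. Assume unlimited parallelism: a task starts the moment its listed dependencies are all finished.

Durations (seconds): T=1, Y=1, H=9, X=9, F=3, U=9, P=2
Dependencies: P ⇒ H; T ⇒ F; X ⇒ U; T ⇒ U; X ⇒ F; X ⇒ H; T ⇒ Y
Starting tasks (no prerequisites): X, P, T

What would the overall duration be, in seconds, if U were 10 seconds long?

Critical path before the change: X→U = 9+9 = 18 giving 18 seconds.
Since U is critical, the +1 change carries straight to that chain (now 19 seconds).
The critical path is still X→U; finish is now 19 seconds.

19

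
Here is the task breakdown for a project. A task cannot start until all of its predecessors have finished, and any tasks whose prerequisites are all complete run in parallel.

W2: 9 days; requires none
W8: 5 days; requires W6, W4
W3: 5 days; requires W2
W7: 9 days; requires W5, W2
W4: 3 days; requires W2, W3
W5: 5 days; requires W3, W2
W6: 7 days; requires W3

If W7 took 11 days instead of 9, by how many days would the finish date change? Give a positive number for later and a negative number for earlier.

2

The binding path is W2→W3→W5→W7 = 9+5+5+9 = 28; finish at 28 days.
Since W7 is critical, the +2 change carries straight to that chain (now 30 days).
That remains the longest chain; total 30 days.
Change in finish: 30 − 28 = +2 days.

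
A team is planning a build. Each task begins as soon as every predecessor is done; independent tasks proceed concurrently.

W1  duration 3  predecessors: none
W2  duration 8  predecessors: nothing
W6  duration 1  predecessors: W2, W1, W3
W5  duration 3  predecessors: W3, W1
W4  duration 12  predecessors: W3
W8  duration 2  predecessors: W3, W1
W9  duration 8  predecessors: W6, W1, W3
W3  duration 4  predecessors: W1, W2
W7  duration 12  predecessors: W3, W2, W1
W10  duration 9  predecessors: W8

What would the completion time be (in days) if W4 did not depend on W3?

24

With the dependency in place, W2→W3→W4 = 8+4+12 = 24 sets the finish at 24 days.
Without W3→W4, W4's earliest start moves from 12 to 0.
The longest chain is now W2→W3→W7 = 8+4+12 = 24, so the job takes 24 days.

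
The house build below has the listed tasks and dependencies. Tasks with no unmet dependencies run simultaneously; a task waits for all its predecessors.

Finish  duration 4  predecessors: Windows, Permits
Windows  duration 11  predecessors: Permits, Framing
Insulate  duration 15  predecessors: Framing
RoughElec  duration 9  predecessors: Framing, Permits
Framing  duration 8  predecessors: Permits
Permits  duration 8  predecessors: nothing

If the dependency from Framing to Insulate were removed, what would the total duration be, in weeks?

With the dependency in place, Permits→Framing→Windows→Finish = 8+8+11+4 = 31 sets the finish at 31 weeks.
Without Framing→Insulate, Insulate's earliest start moves from 16 to 0.
New critical path: Permits→Framing→Windows→Finish = 8+8+11+4 = 31 ⇒ 31 weeks.

31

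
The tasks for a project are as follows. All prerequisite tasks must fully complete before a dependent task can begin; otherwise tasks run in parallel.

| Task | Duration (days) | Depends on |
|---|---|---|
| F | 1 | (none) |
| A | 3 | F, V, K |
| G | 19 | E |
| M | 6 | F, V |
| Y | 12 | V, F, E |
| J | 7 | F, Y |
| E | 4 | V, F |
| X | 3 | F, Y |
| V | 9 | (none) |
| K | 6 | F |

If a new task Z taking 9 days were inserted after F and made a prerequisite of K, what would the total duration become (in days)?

Originally the job takes 32 days.
With Z inserted, K now waits for max(F, Z).
New critical path: V→E→Y→J = 9+4+12+7 = 32 ⇒ 32 days.

32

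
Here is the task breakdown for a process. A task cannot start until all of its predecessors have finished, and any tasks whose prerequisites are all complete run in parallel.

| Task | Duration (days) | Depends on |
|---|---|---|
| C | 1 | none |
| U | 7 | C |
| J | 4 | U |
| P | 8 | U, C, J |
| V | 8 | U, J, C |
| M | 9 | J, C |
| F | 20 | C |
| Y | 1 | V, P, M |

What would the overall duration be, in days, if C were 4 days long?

The binding path is C→U→J→M→Y = 1+7+4+9+1 = 22; finish at 22 days.
C is on the critical path; changing it to 4 makes that path 25 days.
The critical path is still C→U→J→M→Y; finish is now 25 days.

25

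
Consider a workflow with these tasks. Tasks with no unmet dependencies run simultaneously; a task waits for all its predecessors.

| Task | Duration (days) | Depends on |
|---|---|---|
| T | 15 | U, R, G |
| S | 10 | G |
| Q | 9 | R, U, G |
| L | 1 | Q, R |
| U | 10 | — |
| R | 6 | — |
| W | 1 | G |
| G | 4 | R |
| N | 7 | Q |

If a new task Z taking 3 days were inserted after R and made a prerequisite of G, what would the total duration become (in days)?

29

Originally the plan takes 26 days.
With Z inserted, G now waits for max(R, Z).
New critical path: R→Z→G→Q→N = 6+3+4+9+7 = 29 ⇒ 29 days.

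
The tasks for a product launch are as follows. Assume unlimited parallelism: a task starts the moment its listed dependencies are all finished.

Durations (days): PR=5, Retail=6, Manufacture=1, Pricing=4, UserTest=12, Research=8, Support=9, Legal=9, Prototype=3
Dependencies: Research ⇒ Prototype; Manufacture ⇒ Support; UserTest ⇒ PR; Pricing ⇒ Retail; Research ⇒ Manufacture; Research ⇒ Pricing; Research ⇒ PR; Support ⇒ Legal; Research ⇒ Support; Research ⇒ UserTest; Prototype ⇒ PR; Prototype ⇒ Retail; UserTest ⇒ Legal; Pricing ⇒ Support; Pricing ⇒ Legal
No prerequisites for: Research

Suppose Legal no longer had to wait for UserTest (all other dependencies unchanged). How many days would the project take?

30

Original critical path: Research→Pricing→Support→Legal = 8+4+9+9 = 30 ⇒ 30 days.
Dropping UserTest→Legal doesn't change Legal's earliest start (21); another predecessor still binds.
The longest chain is now Research→Pricing→Support→Legal = 8+4+9+9 = 30, so the project takes 30 days.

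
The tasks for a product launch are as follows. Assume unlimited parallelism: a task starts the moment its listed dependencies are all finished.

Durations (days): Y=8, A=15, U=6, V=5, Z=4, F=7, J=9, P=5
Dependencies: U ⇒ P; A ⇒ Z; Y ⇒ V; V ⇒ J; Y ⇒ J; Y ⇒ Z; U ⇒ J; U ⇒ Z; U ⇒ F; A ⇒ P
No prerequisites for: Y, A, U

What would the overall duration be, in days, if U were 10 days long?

Actual critical path: Y→V→J = 8+5+9 = 22 ⇒ 22 days.
U is off the critical path — its longest chain is 15 days, giving 7 of slack.
The critical path is still Y→V→J; finish is now 22 days.

22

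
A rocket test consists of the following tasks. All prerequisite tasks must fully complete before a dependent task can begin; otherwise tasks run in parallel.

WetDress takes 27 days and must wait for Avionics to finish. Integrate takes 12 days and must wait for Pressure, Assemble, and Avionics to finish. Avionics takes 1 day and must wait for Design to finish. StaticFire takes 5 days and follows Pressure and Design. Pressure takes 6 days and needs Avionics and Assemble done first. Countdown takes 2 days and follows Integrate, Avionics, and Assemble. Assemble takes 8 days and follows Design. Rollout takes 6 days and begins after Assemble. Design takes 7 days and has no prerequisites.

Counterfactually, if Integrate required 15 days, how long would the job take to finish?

38

Critical path before the change: Design→Assemble→Pressure→Integrate→Countdown = 7+8+6+12+2 = 35 giving 35 days.
Integrate lies on that path, so at 15 days the path becomes 38 days.
That remains the longest chain; total 38 days.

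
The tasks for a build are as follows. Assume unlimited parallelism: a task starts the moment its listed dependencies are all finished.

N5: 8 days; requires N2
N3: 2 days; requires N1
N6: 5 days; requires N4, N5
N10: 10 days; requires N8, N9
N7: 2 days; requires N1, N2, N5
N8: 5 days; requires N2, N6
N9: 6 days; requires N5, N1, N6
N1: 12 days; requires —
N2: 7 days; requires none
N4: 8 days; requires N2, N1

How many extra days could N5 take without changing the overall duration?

5

Critical path: N1→N4→N6→N9→N10 = 12+8+5+6+10 = 41, so the finish is 41 days.
The longest chain containing N5 totals 36 days.
Slack of N5 = 12 − 7 = 5 days.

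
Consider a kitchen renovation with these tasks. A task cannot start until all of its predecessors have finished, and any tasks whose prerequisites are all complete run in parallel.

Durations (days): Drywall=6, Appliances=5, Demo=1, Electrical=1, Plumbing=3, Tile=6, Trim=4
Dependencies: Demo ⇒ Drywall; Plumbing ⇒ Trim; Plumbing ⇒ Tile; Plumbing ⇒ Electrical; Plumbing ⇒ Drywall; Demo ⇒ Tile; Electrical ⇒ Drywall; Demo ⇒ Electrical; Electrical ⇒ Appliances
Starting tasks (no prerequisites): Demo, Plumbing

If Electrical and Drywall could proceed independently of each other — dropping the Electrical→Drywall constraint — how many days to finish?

Before: longest chain Plumbing→Electrical→Drywall = 3+1+6 = 10, finish 10.
Without Electrical→Drywall, Drywall's earliest start moves from 4 to 3.
After: Plumbing→Electrical→Appliances = 3+1+5 = 9 → 9 days.

9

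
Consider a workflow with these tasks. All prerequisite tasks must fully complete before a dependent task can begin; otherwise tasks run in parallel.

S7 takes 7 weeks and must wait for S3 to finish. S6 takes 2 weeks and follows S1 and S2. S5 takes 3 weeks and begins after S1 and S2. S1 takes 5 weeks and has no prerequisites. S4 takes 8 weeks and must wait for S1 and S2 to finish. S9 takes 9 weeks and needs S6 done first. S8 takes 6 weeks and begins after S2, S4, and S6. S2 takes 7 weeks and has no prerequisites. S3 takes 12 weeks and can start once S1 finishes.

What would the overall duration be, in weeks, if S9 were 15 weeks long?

Critical path before the change: S1→S3→S7 = 5+12+7 = 24 giving 24 weeks.
S9 has 6 weeks of float (longest path through it is 18).
That remains the longest chain; total 24 weeks.

24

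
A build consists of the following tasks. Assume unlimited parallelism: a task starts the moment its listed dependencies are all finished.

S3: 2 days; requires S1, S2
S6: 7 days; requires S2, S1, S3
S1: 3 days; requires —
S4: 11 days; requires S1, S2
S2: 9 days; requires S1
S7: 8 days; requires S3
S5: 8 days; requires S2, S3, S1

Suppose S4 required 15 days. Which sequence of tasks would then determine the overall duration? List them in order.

S1, S2, S4

Critical path before the change: S1→S2→S4 = 3+9+11 = 23 giving 23 days.
Since S4 is critical, the +4 change carries straight to that chain (now 27 days).
That remains the longest chain; total 27 days.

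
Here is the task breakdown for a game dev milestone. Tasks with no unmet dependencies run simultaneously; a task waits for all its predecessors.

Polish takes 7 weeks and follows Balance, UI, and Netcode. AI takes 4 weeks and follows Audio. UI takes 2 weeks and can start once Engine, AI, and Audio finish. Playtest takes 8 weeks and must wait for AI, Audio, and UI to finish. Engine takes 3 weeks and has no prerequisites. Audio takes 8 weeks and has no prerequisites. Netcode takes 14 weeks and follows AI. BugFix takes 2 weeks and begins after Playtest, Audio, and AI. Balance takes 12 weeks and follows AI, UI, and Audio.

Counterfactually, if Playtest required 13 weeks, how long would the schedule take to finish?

33

Baseline: Audio→AI→UI→Balance→Polish = 8+4+2+12+7 = 33 → 33 weeks.
The longest path through Playtest is only 24 weeks, so Playtest has float 9.
No other chain overtakes it, so the finish is 33 weeks.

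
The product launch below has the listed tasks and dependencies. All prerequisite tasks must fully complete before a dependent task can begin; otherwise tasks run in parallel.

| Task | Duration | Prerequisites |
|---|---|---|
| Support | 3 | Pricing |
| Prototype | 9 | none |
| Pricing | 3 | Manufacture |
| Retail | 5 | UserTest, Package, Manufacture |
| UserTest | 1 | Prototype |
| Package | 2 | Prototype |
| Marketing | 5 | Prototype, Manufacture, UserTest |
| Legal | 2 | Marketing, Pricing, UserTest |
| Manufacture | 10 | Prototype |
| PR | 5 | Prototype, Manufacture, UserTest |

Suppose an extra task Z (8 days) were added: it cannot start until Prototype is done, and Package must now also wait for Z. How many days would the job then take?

Originally the job takes 26 days.
With Z inserted, Package now waits for max(Prototype, Z).
New critical path: Prototype→Manufacture→Marketing→Legal = 9+10+5+2 = 26 ⇒ 26 days.

26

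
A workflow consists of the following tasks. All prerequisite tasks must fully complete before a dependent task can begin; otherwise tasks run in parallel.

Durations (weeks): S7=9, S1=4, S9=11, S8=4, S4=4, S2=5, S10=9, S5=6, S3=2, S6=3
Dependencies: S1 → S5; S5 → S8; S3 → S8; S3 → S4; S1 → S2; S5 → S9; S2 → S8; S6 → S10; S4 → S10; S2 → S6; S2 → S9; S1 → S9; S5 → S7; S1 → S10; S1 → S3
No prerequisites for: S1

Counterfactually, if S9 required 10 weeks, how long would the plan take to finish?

As given, the longest chain is S1→S5→S9 = 4+6+11 = 21, so the finish is 21 weeks.
S9 is on the critical path; changing it to 10 makes that path 20 weeks.
Now S1→S2→S6→S10 = 4+5+3+9 = 21 is longest, so the finish becomes 21 weeks.

21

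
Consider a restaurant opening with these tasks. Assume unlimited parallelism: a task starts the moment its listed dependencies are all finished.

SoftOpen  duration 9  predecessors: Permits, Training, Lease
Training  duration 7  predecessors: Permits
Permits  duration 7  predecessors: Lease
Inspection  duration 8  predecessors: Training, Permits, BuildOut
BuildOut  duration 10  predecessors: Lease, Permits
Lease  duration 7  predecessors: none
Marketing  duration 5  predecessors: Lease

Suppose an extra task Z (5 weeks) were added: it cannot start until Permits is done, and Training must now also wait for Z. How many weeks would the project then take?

Originally the project takes 32 weeks.
With Z inserted, Training now waits for max(Permits, Z).
New critical path: Lease→Permits→Z→Training→SoftOpen = 7+7+5+7+9 = 35 ⇒ 35 weeks.

35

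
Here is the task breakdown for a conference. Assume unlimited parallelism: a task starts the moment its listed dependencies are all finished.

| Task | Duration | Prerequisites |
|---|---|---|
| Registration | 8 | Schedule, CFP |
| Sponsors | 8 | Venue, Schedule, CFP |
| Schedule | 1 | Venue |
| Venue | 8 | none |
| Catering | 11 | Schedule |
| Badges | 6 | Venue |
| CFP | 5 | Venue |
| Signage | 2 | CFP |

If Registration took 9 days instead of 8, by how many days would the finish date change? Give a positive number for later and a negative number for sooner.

As given, the longest chain is Venue→CFP→Registration = 8+5+8 = 21, so the finish is 21 days.
Registration is on the critical path; changing it to 9 makes that path 22 days.
The critical path is still Venue→CFP→Registration; finish is now 22 days.
Change in finish: 22 − 21 = +1 days.

1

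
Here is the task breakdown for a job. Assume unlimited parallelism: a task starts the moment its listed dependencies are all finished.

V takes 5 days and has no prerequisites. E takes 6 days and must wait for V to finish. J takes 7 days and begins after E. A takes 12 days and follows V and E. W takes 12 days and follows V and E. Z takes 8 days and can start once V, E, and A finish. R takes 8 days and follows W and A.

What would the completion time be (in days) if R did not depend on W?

With the dependency in place, V→E→A→Z = 5+6+12+8 = 31 sets the finish at 31 days.
Dropping W→R doesn't change R's earliest start (23); another predecessor still binds.
The longest chain is now V→E→A→Z = 5+6+12+8 = 31, so the job takes 31 days.

31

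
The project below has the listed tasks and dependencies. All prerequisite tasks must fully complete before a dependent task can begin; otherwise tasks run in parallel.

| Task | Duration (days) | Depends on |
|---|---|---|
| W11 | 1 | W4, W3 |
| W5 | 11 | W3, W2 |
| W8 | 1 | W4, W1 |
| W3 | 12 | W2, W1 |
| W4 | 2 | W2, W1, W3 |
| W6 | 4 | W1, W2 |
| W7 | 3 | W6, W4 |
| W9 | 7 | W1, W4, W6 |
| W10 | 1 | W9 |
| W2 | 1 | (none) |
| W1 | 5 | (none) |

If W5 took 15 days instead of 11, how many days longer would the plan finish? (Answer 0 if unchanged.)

Actual critical path: W1→W3→W5 = 5+12+11 = 28 ⇒ 28 days.
Since W5 is critical, the +4 change carries straight to that chain (now 32 days).
No other chain overtakes it, so the finish is 32 days.
Change in finish: 32 − 28 = +4 days.

4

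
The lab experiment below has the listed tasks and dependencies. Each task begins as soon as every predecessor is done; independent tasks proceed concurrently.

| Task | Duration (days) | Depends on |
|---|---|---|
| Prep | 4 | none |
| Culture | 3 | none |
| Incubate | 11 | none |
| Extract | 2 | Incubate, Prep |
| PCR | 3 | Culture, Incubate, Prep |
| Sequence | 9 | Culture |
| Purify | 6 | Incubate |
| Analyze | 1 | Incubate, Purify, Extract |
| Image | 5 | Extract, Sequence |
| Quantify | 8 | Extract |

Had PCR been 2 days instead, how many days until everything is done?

The binding path is Incubate→Extract→Quantify = 11+2+8 = 21; finish at 21 days.
PCR has 7 days of float (longest path through it is 14).
No other chain overtakes it, so the finish is 21 days.

21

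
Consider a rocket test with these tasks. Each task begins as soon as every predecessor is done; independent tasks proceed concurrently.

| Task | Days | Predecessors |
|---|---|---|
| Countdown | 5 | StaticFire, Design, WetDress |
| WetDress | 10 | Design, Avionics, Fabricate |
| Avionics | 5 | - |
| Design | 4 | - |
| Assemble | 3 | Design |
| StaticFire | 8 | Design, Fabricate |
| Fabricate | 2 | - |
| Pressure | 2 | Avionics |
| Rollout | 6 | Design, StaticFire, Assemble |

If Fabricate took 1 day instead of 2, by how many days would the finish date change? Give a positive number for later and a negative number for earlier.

The binding path is Avionics→WetDress→Countdown = 5+10+5 = 20; finish at 20 days.
The longest path through Fabricate is only 17 days, so Fabricate has float 3.
The critical path is still Avionics→WetDress→Countdown; finish is now 20 days.
Change in finish: 20 − 20 = +0 days.

0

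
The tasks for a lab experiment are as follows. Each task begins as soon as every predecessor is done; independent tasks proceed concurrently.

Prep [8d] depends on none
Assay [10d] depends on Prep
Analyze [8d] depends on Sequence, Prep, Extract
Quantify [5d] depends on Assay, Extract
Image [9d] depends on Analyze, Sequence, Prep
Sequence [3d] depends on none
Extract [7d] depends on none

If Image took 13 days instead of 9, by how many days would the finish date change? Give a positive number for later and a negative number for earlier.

As given, the longest chain is Prep→Analyze→Image = 8+8+9 = 25, so the finish is 25 days.
Image lies on that path, so at 13 days the path becomes 29 days.
The critical path is still Prep→Analyze→Image; finish is now 29 days.
Change in finish: 29 − 25 = +4 days.

4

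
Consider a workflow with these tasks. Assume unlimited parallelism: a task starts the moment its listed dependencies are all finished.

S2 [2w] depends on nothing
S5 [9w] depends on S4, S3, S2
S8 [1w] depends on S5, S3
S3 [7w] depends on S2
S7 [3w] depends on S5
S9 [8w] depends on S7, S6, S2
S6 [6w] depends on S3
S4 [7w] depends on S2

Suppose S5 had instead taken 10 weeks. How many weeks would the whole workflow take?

30

The binding path is S2→S3→S5→S7→S9 = 2+7+9+3+8 = 29; finish at 29 weeks.
S5 lies on that path, so at 10 weeks the path becomes 30 weeks.
No other chain overtakes it, so the finish is 30 weeks.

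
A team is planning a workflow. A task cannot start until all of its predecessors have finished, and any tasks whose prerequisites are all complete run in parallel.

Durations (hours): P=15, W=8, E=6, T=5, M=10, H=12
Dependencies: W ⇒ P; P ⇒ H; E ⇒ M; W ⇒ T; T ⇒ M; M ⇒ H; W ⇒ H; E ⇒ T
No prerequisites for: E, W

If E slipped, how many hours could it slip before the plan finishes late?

W→P→H = 8+15+12 = 35 sets the makespan at 35 hours.
The longest chain containing E totals 33 hours.
So E can slip 8 − 6 = 2 hours.

2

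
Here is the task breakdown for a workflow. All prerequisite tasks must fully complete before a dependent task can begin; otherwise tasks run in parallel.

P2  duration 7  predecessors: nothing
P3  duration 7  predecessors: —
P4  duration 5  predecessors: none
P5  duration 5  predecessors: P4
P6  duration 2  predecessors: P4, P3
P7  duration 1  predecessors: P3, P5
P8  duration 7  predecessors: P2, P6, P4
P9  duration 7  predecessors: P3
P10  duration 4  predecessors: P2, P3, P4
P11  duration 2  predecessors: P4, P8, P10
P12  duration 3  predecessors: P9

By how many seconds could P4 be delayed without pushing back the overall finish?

Critical path: P3→P6→P8→P11 = 7+2+7+2 = 18, so the finish is 18 seconds.
The longest chain containing P4 totals 16 seconds.
Slack of P4 = 2 − 0 = 2 seconds.

2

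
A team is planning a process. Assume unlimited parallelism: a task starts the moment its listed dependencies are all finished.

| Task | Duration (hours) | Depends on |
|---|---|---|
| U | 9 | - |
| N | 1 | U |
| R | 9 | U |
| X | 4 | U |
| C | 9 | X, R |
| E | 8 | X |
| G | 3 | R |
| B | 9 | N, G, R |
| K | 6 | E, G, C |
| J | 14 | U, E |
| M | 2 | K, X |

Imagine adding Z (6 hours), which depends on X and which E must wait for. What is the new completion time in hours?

Originally the job takes 35 hours.
With Z inserted, E now waits for max(X, Z).
New critical path: U→X→Z→E→J = 9+4+6+8+14 = 41 ⇒ 41 hours.

41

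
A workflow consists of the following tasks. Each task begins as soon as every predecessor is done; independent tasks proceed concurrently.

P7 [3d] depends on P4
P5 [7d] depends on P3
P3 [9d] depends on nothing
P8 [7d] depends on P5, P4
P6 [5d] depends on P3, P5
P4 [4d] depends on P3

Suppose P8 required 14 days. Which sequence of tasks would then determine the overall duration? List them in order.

P3, P5, P8

Critical path before the change: P3→P5→P8 = 9+7+7 = 23 giving 23 days.
P8 lies on that path, so at 14 days the path becomes 30 days.
The critical path is still P3→P5→P8; finish is now 30 days.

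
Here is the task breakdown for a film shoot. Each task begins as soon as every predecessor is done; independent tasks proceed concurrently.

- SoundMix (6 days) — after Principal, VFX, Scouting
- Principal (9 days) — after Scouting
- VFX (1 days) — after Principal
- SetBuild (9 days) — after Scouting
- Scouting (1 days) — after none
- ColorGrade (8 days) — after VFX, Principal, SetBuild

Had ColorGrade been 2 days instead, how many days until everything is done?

17

As given, the longest chain is Scouting→Principal→VFX→ColorGrade = 1+9+1+8 = 19, so the finish is 19 days.
ColorGrade is on the critical path; changing it to 2 makes that path 13 days.
The binding chain switches to Scouting→Principal→VFX→SoundMix = 1+9+1+6 = 17; finish 17 days.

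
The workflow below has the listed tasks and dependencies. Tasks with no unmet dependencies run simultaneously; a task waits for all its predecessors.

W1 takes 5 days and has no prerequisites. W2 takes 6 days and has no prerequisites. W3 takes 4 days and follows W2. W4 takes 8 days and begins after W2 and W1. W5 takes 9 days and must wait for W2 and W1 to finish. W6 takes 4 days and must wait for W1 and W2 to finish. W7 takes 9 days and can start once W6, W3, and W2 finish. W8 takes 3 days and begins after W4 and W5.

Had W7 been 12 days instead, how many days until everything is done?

The binding path is W2→W3→W7 = 6+4+9 = 19; finish at 19 days.
W7 lies on that path, so at 12 days the path becomes 22 days.
The critical path is still W2→W3→W7; finish is now 22 days.

22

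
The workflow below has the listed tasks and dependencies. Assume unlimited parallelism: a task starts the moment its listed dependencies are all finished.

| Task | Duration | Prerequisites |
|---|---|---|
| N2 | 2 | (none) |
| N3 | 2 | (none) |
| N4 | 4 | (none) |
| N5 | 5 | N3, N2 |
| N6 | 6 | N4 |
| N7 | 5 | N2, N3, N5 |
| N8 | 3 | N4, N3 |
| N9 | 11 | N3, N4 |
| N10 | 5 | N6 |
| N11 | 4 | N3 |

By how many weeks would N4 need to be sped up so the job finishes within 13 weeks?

Current finish: 15 weeks; target: 13.
N4 is on every critical path, so each week cut from N4 cuts the finish by one (this holds down to a finish of 13).
Need 15 − 13 = 2 weeks off N4 → N4 becomes 2 weeks, finish becomes 13.

2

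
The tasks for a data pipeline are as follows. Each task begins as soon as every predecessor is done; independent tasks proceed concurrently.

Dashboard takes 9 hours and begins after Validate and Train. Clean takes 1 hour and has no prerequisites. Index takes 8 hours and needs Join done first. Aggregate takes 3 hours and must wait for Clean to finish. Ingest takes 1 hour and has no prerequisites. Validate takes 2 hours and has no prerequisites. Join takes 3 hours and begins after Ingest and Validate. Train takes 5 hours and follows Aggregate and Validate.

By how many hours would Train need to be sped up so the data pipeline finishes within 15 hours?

Current finish: 18 hours; target: 15.
Train is on every critical path, so each hour cut from Train cuts the finish by one (this holds down to a finish of 14).
Need 18 − 15 = 3 hours off Train → Train becomes 2 hours, finish becomes 15.

3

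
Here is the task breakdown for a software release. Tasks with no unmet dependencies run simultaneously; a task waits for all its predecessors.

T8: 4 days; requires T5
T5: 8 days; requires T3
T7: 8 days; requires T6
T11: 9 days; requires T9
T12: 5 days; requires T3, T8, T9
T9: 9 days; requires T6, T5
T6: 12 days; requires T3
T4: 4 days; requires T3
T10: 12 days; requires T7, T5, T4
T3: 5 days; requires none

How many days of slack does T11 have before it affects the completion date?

T3→T6→T7→T10 = 5+12+8+12 = 37 sets the makespan at 37 days.
Longest path through T11: 35 days (earliest finish 35, latest finish 37).
Float = 37 − 35 = 2.

2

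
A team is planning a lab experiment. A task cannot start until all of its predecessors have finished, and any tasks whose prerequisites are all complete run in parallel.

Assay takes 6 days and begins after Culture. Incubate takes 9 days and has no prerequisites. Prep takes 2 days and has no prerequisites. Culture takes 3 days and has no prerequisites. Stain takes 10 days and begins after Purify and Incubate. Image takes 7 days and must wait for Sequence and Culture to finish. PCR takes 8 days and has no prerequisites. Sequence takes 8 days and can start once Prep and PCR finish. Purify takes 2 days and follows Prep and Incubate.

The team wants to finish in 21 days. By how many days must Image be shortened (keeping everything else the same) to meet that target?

2

Current finish: 23 days; target: 21.
Image is on every critical path, so each day cut from Image cuts the finish by one (this holds down to a finish of 21).
Need 23 − 21 = 2 days off Image → Image becomes 5 days, finish becomes 21.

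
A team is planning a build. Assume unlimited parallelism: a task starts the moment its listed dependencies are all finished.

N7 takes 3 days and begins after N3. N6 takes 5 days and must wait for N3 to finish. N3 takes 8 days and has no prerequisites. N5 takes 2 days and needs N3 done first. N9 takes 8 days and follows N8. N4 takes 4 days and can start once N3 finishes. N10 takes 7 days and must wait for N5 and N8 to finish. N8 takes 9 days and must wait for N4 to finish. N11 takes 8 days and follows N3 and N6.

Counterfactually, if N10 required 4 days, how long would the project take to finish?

The binding path is N3→N4→N8→N9 = 8+4+9+8 = 29; finish at 29 days.
N10 is off the critical path — its longest chain is 28 days, giving 1 of slack.
That remains the longest chain; total 29 days.

29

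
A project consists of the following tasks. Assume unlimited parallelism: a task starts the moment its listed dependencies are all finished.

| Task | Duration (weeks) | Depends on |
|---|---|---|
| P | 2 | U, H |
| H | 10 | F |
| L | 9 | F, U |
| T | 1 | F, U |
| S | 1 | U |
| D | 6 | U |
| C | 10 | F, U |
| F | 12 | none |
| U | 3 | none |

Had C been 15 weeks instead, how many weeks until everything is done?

The binding path is F→H→P = 12+10+2 = 24; finish at 24 weeks.
The longest path through C is only 22 weeks, so C has float 2.
New critical path: F→C = 12+15 = 27 ⇒ 27 weeks.

27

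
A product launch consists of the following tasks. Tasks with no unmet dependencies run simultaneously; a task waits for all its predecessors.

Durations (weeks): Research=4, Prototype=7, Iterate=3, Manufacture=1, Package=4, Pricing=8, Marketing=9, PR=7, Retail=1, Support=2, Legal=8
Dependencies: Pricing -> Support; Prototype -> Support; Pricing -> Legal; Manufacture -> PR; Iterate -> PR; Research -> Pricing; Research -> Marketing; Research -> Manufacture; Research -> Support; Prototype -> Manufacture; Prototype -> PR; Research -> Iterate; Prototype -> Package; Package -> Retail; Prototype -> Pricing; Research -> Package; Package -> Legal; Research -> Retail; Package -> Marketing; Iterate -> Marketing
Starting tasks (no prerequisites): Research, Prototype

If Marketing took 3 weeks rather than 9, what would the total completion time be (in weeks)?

Actual critical path: Prototype→Pricing→Legal = 7+8+8 = 23 ⇒ 23 weeks.
The longest path through Marketing is only 20 weeks, so Marketing has float 3.
No other chain overtakes it, so the finish is 23 weeks.

23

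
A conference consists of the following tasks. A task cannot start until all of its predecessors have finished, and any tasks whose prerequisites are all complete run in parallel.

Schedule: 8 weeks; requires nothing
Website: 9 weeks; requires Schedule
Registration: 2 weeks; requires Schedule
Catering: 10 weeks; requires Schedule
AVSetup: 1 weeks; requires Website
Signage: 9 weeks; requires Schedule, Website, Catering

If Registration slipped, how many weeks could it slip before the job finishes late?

17

Critical path: Schedule→Catering→Signage = 8+10+9 = 27, so the finish is 27 weeks.
Longest path through Registration: 10 weeks (earliest finish 10, latest finish 27).
Slack of Registration = 25 − 8 = 17 weeks.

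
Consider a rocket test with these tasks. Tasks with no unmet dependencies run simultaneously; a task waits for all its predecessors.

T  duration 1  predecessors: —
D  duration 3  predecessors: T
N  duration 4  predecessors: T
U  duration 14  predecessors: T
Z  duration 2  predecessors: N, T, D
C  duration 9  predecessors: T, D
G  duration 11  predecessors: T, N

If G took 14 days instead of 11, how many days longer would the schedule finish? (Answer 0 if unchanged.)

As given, the longest chain is T→N→G = 1+4+11 = 16, so the finish is 16 days.
G is on the critical path; changing it to 14 makes that path 19 days.
The critical path is still T→N→G; finish is now 19 days.
Change in finish: 19 − 16 = +3 days.

3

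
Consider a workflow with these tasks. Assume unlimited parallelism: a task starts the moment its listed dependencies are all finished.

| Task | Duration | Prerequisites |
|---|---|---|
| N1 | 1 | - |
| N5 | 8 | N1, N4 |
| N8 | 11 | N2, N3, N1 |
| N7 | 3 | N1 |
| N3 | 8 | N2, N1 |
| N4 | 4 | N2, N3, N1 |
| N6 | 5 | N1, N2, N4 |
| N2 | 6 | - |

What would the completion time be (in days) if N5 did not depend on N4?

25

Original critical path: N2→N3→N4→N5 = 6+8+4+8 = 26 ⇒ 26 days.
Without N4→N5, N5's earliest start moves from 18 to 1.
The longest chain is now N2→N3→N8 = 6+8+11 = 25, so the schedule takes 25 days.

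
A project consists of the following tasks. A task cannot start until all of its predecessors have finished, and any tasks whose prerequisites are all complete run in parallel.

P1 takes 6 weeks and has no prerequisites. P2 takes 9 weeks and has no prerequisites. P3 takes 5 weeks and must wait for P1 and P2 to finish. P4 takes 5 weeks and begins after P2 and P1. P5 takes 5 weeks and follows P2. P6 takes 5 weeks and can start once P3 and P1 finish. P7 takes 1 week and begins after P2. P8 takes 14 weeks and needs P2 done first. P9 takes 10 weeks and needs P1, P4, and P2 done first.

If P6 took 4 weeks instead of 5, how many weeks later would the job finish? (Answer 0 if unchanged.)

Baseline: P2→P4→P9 = 9+5+10 = 24 → 24 weeks.
The longest path through P6 is only 19 weeks, so P6 has float 5.
That remains the longest chain; total 24 weeks.
Change in finish: 24 − 24 = +0 weeks.

0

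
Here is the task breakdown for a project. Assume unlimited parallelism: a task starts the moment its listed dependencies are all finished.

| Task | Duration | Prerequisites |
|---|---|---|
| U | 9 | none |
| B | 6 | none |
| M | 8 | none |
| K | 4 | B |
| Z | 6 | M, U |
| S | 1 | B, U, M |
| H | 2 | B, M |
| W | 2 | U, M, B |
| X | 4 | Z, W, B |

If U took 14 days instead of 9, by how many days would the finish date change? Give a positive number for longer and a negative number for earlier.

Baseline: U→Z→X = 9+6+4 = 19 → 19 days.
U is on the critical path; changing it to 14 makes that path 24 days.
No other chain overtakes it, so the finish is 24 days.
Change in finish: 24 − 19 = +5 days.

5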